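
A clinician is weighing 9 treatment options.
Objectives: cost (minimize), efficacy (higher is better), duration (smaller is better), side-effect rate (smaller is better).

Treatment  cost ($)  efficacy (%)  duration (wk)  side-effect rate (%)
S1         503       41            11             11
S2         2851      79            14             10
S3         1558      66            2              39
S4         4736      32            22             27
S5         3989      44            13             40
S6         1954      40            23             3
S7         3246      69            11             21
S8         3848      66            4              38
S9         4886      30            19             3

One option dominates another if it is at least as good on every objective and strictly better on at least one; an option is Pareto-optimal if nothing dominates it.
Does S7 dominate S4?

Yes

S7 vs S4: cost 3246≤4736, efficacy 69≥32, duration 11≤22, side-effect rate 21≤27 — S7 is at least as good on every objective with at least one strict improvement.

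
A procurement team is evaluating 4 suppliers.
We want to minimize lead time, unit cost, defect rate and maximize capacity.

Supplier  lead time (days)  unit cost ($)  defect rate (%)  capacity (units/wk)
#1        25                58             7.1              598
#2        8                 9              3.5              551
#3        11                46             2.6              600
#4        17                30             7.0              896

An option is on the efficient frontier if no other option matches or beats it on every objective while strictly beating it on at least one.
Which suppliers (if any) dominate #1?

#3, #4

#3: lead time 11≤25, unit cost 46≤58, defect rate 2.6≤7.1, capacity 600≥598 — dominates #1.
#4: lead time 17≤25, unit cost 30≤58, defect rate 7.0≤7.1, capacity 896≥598 — dominates #1.
Others (#2) are each worse than #1 on at least one objective.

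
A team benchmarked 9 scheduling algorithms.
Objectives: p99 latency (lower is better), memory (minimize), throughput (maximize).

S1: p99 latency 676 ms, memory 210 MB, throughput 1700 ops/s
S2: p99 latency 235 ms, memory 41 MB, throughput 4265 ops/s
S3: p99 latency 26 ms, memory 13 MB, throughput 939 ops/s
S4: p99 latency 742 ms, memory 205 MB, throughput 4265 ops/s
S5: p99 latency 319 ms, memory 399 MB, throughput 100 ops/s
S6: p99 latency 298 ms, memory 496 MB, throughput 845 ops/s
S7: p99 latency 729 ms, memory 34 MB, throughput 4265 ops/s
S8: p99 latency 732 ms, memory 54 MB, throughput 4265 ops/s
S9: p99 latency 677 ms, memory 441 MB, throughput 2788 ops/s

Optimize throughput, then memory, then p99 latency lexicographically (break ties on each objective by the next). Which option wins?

S7

First maximize throughput: best is 4265, kept {S2, S4, S7, S8}.
Then minimize memory: best is 34, kept {S7}.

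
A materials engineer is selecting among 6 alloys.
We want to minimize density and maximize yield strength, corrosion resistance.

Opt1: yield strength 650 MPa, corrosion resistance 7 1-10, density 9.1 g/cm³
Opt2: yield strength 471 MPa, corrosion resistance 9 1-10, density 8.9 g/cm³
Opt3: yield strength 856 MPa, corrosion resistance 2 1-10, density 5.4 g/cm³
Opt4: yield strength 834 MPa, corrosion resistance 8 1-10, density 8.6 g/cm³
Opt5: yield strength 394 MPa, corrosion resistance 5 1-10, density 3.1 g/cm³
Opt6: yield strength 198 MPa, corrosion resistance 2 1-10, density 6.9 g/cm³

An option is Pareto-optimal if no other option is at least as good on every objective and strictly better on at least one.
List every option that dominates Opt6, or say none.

Opt3, Opt5

Opt3: yield strength 856≥198, corrosion resistance 2≥2, density 5.4≤6.9 — dominates Opt6.
Opt5: yield strength 394≥198, corrosion resistance 5≥2, density 3.1≤6.9 — dominates Opt6.
Others (Opt1, Opt2, Opt4) are each worse than Opt6 on at least one objective.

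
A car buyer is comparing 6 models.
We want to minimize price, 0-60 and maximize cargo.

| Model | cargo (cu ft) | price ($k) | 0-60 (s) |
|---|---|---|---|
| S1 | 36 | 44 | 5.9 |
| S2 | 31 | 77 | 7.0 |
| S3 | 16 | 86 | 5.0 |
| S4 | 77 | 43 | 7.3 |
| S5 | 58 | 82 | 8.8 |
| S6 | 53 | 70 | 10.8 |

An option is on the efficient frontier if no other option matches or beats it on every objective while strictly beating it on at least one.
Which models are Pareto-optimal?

S1, S3, S4

S1: not dominated.
S2: dominated by S1 (cargo 36≥31, price 44≤77, 0-60 5.9≤7.0).
S3: not dominated (best 0-60).
S4: not dominated (best cargo).
S5: dominated by S4 (cargo 77≥58, price 43≤82, 0-60 7.3≤8.8).
S6: dominated by S4 (cargo 77≥53, price 43≤70, 0-60 7.3≤10.8).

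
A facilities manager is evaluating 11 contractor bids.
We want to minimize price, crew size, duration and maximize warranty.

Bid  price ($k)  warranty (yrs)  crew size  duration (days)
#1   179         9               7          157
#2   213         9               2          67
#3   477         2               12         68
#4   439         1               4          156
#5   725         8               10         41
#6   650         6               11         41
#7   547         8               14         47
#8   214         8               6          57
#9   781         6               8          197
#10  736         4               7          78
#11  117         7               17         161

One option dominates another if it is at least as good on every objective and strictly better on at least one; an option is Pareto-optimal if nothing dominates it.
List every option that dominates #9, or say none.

#1, #2, #8

#1: price 179≤781, warranty 9≥6, crew size 7≤8, duration 157≤197 — dominates #9.
#2: price 213≤781, warranty 9≥6, crew size 2≤8, duration 67≤197 — dominates #9.
#8: price 214≤781, warranty 8≥6, crew size 6≤8, duration 57≤197 — dominates #9.
Others (#3, #4, #5, #6, #7, #10, #11) are each worse than #9 on at least one objective.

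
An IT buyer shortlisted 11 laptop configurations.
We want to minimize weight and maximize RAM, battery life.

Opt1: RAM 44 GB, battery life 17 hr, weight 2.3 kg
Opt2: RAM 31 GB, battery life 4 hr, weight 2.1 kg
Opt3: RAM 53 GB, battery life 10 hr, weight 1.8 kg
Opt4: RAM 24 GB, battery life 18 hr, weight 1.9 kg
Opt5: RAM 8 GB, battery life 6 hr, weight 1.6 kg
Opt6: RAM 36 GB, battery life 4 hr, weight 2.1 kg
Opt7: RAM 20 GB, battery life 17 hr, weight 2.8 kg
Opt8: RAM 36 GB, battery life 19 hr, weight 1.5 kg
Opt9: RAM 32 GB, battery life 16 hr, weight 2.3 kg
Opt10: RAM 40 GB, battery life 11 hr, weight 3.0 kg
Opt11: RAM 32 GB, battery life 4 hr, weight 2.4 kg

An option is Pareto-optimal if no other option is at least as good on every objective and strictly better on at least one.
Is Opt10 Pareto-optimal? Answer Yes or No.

No

Opt1 vs Opt10: RAM 44≥40, battery life 17≥11, weight 2.3≤3.0 — Opt1 is at least as good on every objective and strictly better on at least one, so Opt1 dominates Opt10.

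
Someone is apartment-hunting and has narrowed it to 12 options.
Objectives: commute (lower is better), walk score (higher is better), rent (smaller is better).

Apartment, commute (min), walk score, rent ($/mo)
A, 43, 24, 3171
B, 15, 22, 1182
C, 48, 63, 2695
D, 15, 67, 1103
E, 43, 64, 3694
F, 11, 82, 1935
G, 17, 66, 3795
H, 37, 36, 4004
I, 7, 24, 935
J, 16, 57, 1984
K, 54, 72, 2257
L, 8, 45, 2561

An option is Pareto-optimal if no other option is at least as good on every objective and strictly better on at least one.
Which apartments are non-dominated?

D, F, I, L

A: dominated by D (commute 15≤43, walk score 67≥24, rent 1103≤3171).
B: dominated by D (commute 15≤15, walk score 67≥22, rent 1103≤1182).
C: dominated by D (commute 15≤48, walk score 67≥63, rent 1103≤2695).
D: not dominated.
E: dominated by D (commute 15≤43, walk score 67≥64, rent 1103≤3694).
F: not dominated (best walk score).
G: dominated by D (commute 15≤17, walk score 67≥66, rent 1103≤3795).
H: dominated by D (commute 15≤37, walk score 67≥36, rent 1103≤4004).
I: not dominated (best commute).
J: dominated by D (commute 15≤16, walk score 67≥57, rent 1103≤1984).
K: dominated by F (commute 11≤54, walk score 82≥72, rent 1935≤2257).
L: not dominated.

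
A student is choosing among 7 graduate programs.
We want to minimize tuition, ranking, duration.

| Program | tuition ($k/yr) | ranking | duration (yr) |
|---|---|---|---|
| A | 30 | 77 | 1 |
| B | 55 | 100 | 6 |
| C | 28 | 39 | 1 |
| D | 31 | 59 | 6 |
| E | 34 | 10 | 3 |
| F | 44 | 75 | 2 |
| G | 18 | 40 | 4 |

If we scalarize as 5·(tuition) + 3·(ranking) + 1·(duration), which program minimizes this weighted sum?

E

A: 5·30 + 3·77 + 1·1 = 382
B: 5·55 + 3·100 + 1·6 = 581
C: 5·28 + 3·39 + 1·1 = 258
D: 5·31 + 3·59 + 1·6 = 338
E: 5·34 + 3·10 + 1·3 = 203
F: 5·44 + 3·75 + 1·2 = 447
G: 5·18 + 3·40 + 1·4 = 214
Lowest: E at 203.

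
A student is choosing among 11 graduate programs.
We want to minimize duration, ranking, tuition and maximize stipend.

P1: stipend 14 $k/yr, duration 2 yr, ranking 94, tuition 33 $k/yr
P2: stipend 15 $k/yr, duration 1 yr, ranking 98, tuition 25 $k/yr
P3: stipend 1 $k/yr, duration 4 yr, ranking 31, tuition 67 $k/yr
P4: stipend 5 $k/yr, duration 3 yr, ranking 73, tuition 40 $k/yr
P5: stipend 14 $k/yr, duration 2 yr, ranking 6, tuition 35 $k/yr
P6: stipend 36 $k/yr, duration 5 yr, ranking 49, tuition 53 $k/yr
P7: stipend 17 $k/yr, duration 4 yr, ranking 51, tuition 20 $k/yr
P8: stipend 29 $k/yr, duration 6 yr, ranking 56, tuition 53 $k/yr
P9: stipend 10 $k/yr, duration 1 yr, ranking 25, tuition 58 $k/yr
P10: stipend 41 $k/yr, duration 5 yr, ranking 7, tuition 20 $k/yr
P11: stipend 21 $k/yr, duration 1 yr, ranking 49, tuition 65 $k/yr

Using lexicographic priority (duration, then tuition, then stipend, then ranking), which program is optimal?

First minimize duration: best is 1, kept {P2, P9, P11}.
Then minimize tuition: best is 25, kept {P2}.

P2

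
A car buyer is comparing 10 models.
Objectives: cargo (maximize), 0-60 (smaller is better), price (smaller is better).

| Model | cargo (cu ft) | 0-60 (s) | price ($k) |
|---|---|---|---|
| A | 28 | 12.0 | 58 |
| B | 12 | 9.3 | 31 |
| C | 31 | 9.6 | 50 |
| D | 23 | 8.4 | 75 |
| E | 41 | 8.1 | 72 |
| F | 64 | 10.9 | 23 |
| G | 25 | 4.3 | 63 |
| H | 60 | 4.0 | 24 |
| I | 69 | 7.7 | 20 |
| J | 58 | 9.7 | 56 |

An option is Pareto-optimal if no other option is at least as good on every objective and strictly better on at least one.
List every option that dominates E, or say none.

H: cargo 60≥41, 0-60 4.0≤8.1, price 24≤72 — dominates E.
I: cargo 69≥41, 0-60 7.7≤8.1, price 20≤72 — dominates E.
Others (A, B, C, D, F, G, J) are each worse than E on at least one objective.

H, I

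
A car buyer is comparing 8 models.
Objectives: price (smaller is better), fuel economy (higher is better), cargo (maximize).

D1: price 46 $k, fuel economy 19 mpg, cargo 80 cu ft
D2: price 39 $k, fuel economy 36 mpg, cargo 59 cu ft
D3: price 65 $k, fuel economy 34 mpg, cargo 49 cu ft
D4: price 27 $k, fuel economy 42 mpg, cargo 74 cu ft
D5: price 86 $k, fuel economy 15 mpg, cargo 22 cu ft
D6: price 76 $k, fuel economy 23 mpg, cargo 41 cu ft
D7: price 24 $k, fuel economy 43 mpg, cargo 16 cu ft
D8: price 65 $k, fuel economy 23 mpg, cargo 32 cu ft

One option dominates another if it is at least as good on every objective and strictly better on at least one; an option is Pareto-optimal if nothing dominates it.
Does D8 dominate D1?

D8 vs D1: D8 is worse on price (65 vs 46), so it does not dominate D1.

No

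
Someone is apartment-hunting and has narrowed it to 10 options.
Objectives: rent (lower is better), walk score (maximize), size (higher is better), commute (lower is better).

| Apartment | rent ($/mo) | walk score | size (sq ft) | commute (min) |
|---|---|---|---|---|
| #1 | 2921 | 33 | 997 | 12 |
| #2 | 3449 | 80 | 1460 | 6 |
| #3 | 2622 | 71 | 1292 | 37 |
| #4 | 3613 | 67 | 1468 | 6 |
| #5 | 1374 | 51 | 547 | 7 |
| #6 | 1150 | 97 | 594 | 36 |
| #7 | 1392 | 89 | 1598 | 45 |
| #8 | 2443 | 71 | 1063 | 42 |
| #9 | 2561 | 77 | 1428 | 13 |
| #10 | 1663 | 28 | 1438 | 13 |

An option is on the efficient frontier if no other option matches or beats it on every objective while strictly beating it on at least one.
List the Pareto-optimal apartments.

#1, #2, #4, #5, #6, #7, #8, #9, #10

#1: not dominated.
#2: not dominated.
#3: dominated by #9 (rent 2561≤2622, walk score 77≥71, size 1428≥1292, commute 13≤37).
#4: not dominated.
#5: not dominated.
#6: not dominated (best rent).
#7: not dominated (best size).
#8: not dominated.
#9: not dominated.
#10: not dominated.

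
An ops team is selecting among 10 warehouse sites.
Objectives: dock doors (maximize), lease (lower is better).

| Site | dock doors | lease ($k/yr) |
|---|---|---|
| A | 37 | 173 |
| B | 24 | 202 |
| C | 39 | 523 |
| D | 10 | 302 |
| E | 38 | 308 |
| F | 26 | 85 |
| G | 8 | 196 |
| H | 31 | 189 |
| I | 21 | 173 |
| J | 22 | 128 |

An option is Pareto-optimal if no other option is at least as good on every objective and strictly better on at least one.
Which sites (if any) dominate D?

A: dock doors 37≥10, lease 173≤302 — dominates D.
B: dock doors 24≥10, lease 202≤302 — dominates D.
F: dock doors 26≥10, lease 85≤302 — dominates D.
H: dock doors 31≥10, lease 189≤302 — dominates D.
I: dock doors 21≥10, lease 173≤302 — dominates D.
J: dock doors 22≥10, lease 128≤302 — dominates D.
Others (C, E, G) are each worse than D on at least one objective.

A, B, F, H, I, J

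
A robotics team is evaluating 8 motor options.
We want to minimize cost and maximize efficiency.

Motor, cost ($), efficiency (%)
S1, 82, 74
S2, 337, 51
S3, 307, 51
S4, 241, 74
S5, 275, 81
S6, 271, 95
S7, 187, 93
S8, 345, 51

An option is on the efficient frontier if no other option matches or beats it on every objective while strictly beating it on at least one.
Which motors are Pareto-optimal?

S1: not dominated (best cost).
S2: dominated by S1 (cost 82≤337, efficiency 74≥51).
S3: dominated by S1 (cost 82≤307, efficiency 74≥51).
S4: dominated by S1 (cost 82≤241, efficiency 74≥74).
S5: dominated by S6 (cost 271≤275, efficiency 95≥81).
S6: not dominated (best efficiency).
S7: not dominated.
S8: dominated by S1 (cost 82≤345, efficiency 74≥51).

S1, S6, S7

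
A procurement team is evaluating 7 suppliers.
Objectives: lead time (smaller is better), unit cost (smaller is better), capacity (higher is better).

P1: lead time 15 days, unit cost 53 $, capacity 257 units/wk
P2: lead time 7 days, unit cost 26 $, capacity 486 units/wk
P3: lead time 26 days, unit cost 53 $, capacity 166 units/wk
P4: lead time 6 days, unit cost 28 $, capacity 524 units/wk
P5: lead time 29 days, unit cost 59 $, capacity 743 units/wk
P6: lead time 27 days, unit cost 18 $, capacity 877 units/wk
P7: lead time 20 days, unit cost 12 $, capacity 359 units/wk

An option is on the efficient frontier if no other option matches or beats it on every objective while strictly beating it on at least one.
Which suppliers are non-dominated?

P2, P4, P6, P7

P1: dominated by P2 (lead time 7≤15, unit cost 26≤53, capacity 486≥257).
P2: not dominated.
P3: dominated by P1 (lead time 15≤26, unit cost 53≤53, capacity 257≥166).
P4: not dominated (best lead time).
P5: dominated by P6 (lead time 27≤29, unit cost 18≤59, capacity 877≥743).
P6: not dominated (best capacity).
P7: not dominated (best unit cost).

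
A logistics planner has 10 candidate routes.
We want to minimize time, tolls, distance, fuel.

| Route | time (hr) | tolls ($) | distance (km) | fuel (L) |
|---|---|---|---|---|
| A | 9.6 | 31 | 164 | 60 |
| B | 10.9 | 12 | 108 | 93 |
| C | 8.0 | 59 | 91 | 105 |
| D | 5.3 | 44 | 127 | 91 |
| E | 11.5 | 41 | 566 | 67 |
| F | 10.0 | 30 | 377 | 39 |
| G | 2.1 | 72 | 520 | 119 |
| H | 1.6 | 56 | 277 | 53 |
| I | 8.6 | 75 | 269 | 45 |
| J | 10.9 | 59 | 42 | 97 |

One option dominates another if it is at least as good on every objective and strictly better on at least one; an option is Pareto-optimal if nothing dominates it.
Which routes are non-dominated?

A, B, C, D, F, H, I, J

A: not dominated.
B: not dominated (best tolls).
C: not dominated.
D: not dominated.
E: dominated by A (time 9.6≤11.5, tolls 31≤41, distance 164≤566, fuel 60≤67).
F: not dominated (best fuel).
G: dominated by H (time 1.6≤2.1, tolls 56≤72, distance 277≤520, fuel 53≤119).
H: not dominated (best time).
I: not dominated.
J: not dominated (best distance).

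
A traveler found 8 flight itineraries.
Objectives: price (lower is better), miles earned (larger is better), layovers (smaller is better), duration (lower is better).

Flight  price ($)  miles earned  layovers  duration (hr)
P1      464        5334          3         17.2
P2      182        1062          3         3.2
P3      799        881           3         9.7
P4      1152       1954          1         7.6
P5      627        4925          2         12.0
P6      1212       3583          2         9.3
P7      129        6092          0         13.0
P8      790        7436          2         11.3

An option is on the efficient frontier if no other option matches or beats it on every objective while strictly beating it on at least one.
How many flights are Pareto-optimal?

P1: dominated by P7 (price 129≤464, miles earned 6092≥5334, layovers 0≤3, duration 13.0≤17.2).
P2: not dominated (best duration).
P3: dominated by P2 (price 182≤799, miles earned 1062≥881, layovers 3≤3, duration 3.2≤9.7).
P4: not dominated.
P5: not dominated.
P6: not dominated.
P7: not dominated (best price).
P8: not dominated (best miles earned).
Pareto-optimal: P2, P4, P5, P6, P7, P8 → 6.

6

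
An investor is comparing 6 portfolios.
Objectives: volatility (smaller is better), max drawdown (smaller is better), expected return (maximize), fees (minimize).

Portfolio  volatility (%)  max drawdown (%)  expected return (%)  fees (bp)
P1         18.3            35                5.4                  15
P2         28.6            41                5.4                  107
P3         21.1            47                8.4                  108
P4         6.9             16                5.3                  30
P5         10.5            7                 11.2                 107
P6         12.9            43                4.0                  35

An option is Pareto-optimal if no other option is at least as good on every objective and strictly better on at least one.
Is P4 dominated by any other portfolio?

P1: worse on volatility (18.3 vs 6.9).
P2: worse on volatility (28.6 vs 6.9).
P3: worse on volatility (21.1 vs 6.9).
P5: worse on volatility (10.5 vs 6.9).
P6: worse on volatility (12.9 vs 6.9).
No option is at least as good as P4 on every objective and strictly better on one.

No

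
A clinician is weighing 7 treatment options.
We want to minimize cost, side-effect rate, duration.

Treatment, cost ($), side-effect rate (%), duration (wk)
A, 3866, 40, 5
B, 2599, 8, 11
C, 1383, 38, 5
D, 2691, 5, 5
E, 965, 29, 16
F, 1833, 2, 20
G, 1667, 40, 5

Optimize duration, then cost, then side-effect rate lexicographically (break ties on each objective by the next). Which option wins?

First minimize duration: best is 5, kept {A, C, D, G}.
Then minimize cost: best is 1383, kept {C}.

C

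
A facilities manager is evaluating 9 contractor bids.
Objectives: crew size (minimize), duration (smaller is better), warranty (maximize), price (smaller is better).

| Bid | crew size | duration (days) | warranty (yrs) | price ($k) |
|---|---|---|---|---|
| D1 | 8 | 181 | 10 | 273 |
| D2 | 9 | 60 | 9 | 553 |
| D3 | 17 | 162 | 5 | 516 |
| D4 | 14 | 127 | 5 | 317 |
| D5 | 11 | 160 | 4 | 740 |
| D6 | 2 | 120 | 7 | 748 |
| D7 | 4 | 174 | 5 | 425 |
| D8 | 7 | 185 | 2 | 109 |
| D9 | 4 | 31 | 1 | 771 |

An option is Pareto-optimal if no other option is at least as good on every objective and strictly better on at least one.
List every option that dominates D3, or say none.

D4: crew size 14≤17, duration 127≤162, warranty 5≥5, price 317≤516 — dominates D3.
Others (D1, D2, D5, D6, D7, D8, D9) are each worse than D3 on at least one objective.

D4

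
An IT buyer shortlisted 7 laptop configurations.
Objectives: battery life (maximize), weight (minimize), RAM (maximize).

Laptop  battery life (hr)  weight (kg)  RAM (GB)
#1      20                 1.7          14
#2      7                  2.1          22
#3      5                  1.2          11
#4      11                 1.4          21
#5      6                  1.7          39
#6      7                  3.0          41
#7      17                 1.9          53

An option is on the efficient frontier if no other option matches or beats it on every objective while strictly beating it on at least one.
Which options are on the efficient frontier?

#1: not dominated (best battery life).
#2: dominated by #7 (battery life 17≥7, weight 1.9≤2.1, RAM 53≥22).
#3: not dominated (best weight).
#4: not dominated.
#5: not dominated.
#6: dominated by #7 (battery life 17≥7, weight 1.9≤3.0, RAM 53≥41).
#7: not dominated (best RAM).

#1, #3, #4, #5, #7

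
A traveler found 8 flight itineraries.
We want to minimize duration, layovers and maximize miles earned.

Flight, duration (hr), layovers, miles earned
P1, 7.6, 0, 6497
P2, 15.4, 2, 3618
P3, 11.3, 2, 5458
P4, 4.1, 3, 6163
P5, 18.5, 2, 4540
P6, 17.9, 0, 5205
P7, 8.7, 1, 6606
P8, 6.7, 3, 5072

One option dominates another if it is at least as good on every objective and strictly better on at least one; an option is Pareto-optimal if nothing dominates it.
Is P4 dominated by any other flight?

No

P1: worse on duration (7.6 vs 4.1).
P2: worse on duration (15.4 vs 4.1).
P3: worse on duration (11.3 vs 4.1).
P5: worse on duration (18.5 vs 4.1).
P6: worse on duration (17.9 vs 4.1).
P7: worse on duration (8.7 vs 4.1).
P8: worse on duration (6.7 vs 4.1).
No option is at least as good as P4 on every objective and strictly better on one.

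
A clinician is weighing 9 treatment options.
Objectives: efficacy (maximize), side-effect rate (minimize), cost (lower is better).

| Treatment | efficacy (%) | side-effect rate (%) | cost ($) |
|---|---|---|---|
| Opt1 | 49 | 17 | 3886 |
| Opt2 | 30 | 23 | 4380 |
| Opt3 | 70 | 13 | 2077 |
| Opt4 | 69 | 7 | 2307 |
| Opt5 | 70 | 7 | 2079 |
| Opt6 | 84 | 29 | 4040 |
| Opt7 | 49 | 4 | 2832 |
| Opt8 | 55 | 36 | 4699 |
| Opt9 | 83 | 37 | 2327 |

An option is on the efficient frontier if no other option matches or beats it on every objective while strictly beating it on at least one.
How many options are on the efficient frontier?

Opt1: dominated by Opt3 (efficacy 70≥49, side-effect rate 13≤17, cost 2077≤3886).
Opt2: dominated by Opt1 (efficacy 49≥30, side-effect rate 17≤23, cost 3886≤4380).
Opt3: not dominated (best cost).
Opt4: dominated by Opt5 (efficacy 70≥69, side-effect rate 7≤7, cost 2079≤2307).
Opt5: not dominated.
Opt6: not dominated (best efficacy).
Opt7: not dominated (best side-effect rate).
Opt8: dominated by Opt3 (efficacy 70≥55, side-effect rate 13≤36, cost 2077≤4699).
Opt9: not dominated.
Pareto-optimal: Opt3, Opt5, Opt6, Opt7, Opt9 → 5.

5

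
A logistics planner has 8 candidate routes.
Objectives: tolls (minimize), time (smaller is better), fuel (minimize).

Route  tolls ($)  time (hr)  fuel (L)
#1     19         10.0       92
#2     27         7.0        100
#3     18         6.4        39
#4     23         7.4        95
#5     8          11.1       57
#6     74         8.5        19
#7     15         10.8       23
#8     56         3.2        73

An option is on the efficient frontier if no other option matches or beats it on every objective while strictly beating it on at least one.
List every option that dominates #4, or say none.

#3

#3: tolls 18≤23, time 6.4≤7.4, fuel 39≤95 — dominates #4.
Others (#1, #2, #5, #6, #7, #8) are each worse than #4 on at least one objective.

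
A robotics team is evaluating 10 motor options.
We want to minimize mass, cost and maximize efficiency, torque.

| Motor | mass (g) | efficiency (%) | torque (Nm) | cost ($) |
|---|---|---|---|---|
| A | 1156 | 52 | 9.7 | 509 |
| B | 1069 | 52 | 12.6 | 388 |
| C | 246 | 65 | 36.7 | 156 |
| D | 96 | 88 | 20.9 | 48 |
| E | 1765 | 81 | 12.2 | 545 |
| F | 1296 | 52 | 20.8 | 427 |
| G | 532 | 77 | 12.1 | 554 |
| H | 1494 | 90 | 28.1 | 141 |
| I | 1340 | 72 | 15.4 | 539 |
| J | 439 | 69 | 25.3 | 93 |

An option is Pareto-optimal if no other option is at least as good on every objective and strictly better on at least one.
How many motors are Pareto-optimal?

A: dominated by B (mass 1069≤1156, efficiency 52≥52, torque 12.6≥9.7, cost 388≤509).
B: dominated by C (mass 246≤1069, efficiency 65≥52, torque 36.7≥12.6, cost 156≤388).
C: not dominated (best torque).
D: not dominated (best mass).
E: dominated by D (mass 96≤1765, efficiency 88≥81, torque 20.9≥12.2, cost 48≤545).
F: dominated by C (mass 246≤1296, efficiency 65≥52, torque 36.7≥20.8, cost 156≤427).
G: dominated by D (mass 96≤532, efficiency 88≥77, torque 20.9≥12.1, cost 48≤554).
H: not dominated (best efficiency).
I: dominated by D (mass 96≤1340, efficiency 88≥72, torque 20.9≥15.4, cost 48≤539).
J: not dominated.
Pareto-optimal: C, D, H, J → 4.

4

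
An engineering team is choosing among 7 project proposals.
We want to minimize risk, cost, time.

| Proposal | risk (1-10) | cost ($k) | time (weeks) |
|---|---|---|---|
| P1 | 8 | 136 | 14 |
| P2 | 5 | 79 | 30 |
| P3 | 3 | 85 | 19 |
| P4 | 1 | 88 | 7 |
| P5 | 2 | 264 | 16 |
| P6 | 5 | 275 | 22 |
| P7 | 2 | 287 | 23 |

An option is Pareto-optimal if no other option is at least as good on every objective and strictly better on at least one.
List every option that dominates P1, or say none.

P4: risk 1≤8, cost 88≤136, time 7≤14 — dominates P1.
Others (P2, P3, P5, P6, P7) are each worse than P1 on at least one objective.

P4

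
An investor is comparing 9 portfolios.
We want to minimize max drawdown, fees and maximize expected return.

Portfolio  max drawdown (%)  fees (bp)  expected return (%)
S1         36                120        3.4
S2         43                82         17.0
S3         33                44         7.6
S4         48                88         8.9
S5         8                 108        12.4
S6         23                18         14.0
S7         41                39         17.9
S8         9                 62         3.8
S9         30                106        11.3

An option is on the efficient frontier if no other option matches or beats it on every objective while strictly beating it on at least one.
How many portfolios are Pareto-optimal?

4

S1: dominated by S3 (max drawdown 33≤36, fees 44≤120, expected return 7.6≥3.4).
S2: dominated by S7 (max drawdown 41≤43, fees 39≤82, expected return 17.9≥17.0).
S3: dominated by S6 (max drawdown 23≤33, fees 18≤44, expected return 14.0≥7.6).
S4: dominated by S2 (max drawdown 43≤48, fees 82≤88, expected return 17.0≥8.9).
S5: not dominated (best max drawdown).
S6: not dominated (best fees).
S7: not dominated (best expected return).
S8: not dominated.
S9: dominated by S6 (max drawdown 23≤30, fees 18≤106, expected return 14.0≥11.3).
Pareto-optimal: S5, S6, S7, S8 → 4.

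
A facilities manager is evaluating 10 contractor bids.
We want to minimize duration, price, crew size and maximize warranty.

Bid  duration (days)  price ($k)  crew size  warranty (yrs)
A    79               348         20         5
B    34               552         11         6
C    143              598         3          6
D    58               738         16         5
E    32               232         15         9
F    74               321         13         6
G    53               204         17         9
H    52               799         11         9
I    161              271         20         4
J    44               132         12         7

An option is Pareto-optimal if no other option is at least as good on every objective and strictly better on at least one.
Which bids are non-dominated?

A: dominated by E (duration 32≤79, price 232≤348, crew size 15≤20, warranty 9≥5).
B: not dominated.
C: not dominated (best crew size).
D: dominated by B (duration 34≤58, price 552≤738, crew size 11≤16, warranty 6≥5).
E: not dominated (best duration).
F: dominated by J (duration 44≤74, price 132≤321, crew size 12≤13, warranty 7≥6).
G: not dominated.
H: not dominated.
I: dominated by E (duration 32≤161, price 232≤271, crew size 15≤20, warranty 9≥4).
J: not dominated (best price).

B, C, E, G, H, J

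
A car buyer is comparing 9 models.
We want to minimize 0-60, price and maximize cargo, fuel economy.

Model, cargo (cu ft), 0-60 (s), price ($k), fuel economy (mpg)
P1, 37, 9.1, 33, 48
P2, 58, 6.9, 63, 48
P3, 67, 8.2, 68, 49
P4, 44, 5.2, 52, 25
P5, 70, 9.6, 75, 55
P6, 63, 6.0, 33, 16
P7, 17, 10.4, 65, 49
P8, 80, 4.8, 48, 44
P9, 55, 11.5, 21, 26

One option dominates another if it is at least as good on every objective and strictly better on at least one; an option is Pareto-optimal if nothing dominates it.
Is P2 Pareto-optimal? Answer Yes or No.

Yes

P1: worse on cargo (37 vs 58).
P3: worse on 0-60 (8.2 vs 6.9).
P4: worse on cargo (44 vs 58).
P5: worse on 0-60 (9.6 vs 6.9).
P6: worse on fuel economy (16 vs 48).
P7: worse on cargo (17 vs 58).
P8: worse on fuel economy (44 vs 48).
P9: worse on cargo (55 vs 58).
No option is at least as good as P2 on every objective and strictly better on one.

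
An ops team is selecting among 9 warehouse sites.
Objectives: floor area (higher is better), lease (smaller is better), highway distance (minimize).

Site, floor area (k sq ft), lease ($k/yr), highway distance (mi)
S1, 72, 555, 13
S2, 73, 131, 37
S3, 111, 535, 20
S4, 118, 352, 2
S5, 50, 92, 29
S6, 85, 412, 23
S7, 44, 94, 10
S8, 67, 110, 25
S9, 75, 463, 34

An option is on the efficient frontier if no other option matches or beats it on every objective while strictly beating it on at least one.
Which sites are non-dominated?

S2, S4, S5, S7, S8

S1: dominated by S4 (floor area 118≥72, lease 352≤555, highway distance 2≤13).
S2: not dominated.
S3: dominated by S4 (floor area 118≥111, lease 352≤535, highway distance 2≤20).
S4: not dominated (best floor area).
S5: not dominated (best lease).
S6: dominated by S4 (floor area 118≥85, lease 352≤412, highway distance 2≤23).
S7: not dominated.
S8: not dominated.
S9: dominated by S4 (floor area 118≥75, lease 352≤463, highway distance 2≤34).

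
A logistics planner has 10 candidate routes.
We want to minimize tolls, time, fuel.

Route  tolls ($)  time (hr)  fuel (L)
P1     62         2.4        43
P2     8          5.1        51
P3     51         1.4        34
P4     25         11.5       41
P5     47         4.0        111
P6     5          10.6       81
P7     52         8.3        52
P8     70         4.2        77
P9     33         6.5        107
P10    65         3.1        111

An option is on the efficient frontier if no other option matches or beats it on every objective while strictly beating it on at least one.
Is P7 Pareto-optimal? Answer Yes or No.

P2 vs P7: tolls 8≤52, time 5.1≤8.3, fuel 51≤52 — P2 is at least as good on every objective and strictly better on at least one, so P2 dominates P7.

No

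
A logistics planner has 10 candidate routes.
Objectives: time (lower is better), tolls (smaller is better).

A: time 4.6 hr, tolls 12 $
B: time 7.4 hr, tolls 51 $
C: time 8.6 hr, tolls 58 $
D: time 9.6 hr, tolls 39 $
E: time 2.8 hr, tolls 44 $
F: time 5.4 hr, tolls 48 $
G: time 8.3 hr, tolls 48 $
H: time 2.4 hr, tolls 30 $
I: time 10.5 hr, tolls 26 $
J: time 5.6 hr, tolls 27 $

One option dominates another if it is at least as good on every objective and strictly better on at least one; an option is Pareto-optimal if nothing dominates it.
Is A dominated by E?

E vs A: E is worse on tolls (44 vs 12), so it does not dominate A.

No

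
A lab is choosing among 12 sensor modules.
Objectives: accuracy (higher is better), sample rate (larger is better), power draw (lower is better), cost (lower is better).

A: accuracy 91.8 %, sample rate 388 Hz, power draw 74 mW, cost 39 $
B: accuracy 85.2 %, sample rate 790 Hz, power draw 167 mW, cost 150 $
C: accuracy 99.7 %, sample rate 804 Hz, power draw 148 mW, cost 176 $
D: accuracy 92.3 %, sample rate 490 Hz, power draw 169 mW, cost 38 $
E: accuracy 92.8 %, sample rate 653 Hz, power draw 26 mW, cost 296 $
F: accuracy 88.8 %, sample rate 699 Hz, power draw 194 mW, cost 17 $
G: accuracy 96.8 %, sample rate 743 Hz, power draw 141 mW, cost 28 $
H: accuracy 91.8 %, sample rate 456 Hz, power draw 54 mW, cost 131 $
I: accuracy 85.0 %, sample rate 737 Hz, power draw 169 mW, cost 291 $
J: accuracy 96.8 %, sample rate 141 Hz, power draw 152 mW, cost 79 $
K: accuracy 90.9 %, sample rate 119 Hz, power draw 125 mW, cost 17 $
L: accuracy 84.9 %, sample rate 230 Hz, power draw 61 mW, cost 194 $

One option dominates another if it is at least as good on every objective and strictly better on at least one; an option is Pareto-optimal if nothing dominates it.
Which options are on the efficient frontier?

A, B, C, E, F, G, H, K

A: not dominated.
B: not dominated.
C: not dominated (best accuracy).
D: dominated by G (accuracy 96.8≥92.3, sample rate 743≥490, power draw 141≤169, cost 28≤38).
E: not dominated (best power draw).
F: not dominated.
G: not dominated.
H: not dominated.
I: dominated by B (accuracy 85.2≥85.0, sample rate 790≥737, power draw 167≤169, cost 150≤291).
J: dominated by G (accuracy 96.8≥96.8, sample rate 743≥141, power draw 141≤152, cost 28≤79).
K: not dominated.
L: dominated by H (accuracy 91.8≥84.9, sample rate 456≥230, power draw 54≤61, cost 131≤194).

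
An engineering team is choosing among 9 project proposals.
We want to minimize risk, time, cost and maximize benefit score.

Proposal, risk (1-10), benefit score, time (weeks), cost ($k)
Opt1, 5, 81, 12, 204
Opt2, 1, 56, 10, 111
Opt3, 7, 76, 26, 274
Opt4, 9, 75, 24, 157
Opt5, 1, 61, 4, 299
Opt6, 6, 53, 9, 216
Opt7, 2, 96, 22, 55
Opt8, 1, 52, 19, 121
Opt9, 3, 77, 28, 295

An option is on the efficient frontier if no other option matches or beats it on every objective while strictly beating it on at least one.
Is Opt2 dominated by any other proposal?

No

Opt1: worse on risk (5 vs 1).
Opt3: worse on risk (7 vs 1).
Opt4: worse on risk (9 vs 1).
Opt5: worse on cost (299 vs 111).
Opt6: worse on risk (6 vs 1).
Opt7: worse on risk (2 vs 1).
Opt8: worse on benefit score (52 vs 56).
Opt9: worse on risk (3 vs 1).
No option is at least as good as Opt2 on every objective and strictly better on one.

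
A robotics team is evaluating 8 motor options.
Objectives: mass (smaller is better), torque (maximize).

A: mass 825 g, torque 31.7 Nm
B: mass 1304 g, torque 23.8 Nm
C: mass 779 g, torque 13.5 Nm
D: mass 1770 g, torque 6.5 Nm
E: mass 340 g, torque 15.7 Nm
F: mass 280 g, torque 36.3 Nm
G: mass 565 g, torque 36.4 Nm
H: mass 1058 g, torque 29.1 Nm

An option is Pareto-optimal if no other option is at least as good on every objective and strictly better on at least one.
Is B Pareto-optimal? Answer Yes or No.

No

A vs B: mass 825≤1304, torque 31.7≥23.8 — A is at least as good on every objective and strictly better on at least one, so A dominates B.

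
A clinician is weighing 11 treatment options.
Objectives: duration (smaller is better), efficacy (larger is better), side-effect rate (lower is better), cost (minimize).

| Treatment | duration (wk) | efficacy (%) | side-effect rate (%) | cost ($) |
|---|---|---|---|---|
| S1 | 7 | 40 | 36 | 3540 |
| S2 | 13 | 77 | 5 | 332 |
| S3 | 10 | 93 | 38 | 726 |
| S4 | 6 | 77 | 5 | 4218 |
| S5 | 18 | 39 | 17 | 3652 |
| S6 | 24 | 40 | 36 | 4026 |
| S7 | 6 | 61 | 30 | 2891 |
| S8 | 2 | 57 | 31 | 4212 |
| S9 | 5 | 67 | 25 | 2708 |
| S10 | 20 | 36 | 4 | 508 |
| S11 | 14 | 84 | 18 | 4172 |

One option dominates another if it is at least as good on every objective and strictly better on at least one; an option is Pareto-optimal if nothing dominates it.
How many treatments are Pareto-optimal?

S1: dominated by S7 (duration 6≤7, efficacy 61≥40, side-effect rate 30≤36, cost 2891≤3540).
S2: not dominated (best cost).
S3: not dominated (best efficacy).
S4: not dominated.
S5: dominated by S2 (duration 13≤18, efficacy 77≥39, side-effect rate 5≤17, cost 332≤3652).
S6: dominated by S1 (duration 7≤24, efficacy 40≥40, side-effect rate 36≤36, cost 3540≤4026).
S7: dominated by S9 (duration 5≤6, efficacy 67≥61, side-effect rate 25≤30, cost 2708≤2891).
S8: not dominated (best duration).
S9: not dominated.
S10: not dominated (best side-effect rate).
S11: not dominated.
Pareto-optimal: S2, S3, S4, S8, S9, S10, S11 → 7.

7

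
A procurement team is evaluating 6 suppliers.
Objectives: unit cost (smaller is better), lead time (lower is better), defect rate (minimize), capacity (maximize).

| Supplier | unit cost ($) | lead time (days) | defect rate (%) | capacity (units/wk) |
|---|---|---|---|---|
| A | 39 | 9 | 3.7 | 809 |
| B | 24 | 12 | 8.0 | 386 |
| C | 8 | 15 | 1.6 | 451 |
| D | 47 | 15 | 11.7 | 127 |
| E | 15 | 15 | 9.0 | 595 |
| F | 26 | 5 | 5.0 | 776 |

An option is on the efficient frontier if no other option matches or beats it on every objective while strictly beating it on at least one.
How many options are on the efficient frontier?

5

A: not dominated (best capacity).
B: not dominated.
C: not dominated (best unit cost).
D: dominated by A (unit cost 39≤47, lead time 9≤15, defect rate 3.7≤11.7, capacity 809≥127).
E: not dominated.
F: not dominated (best lead time).
Pareto-optimal: A, B, C, E, F → 5.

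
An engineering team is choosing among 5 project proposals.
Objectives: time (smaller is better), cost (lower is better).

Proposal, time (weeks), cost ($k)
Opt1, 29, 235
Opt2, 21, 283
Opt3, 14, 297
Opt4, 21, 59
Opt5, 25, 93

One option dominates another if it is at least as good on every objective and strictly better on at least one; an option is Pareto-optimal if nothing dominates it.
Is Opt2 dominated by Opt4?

Opt4 vs Opt2: time 21≤21, cost 59≤283 — Opt4 is at least as good on every objective with at least one strict improvement.

Yes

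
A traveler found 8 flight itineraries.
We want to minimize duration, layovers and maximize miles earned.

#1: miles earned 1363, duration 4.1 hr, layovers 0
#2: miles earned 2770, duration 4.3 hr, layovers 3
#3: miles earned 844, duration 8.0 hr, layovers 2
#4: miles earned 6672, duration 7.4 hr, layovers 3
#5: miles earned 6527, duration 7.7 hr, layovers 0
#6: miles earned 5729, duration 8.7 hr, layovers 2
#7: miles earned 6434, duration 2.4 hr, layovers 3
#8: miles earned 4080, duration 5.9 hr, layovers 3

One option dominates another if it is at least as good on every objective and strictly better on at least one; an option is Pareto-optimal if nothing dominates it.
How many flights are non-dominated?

4

#1: not dominated.
#2: dominated by #7 (miles earned 6434≥2770, duration 2.4≤4.3, layovers 3≤3).
#3: dominated by #1 (miles earned 1363≥844, duration 4.1≤8.0, layovers 0≤2).
#4: not dominated (best miles earned).
#5: not dominated.
#6: dominated by #5 (miles earned 6527≥5729, duration 7.7≤8.7, layovers 0≤2).
#7: not dominated (best duration).
#8: dominated by #7 (miles earned 6434≥4080, duration 2.4≤5.9, layovers 3≤3).
Pareto-optimal: #1, #4, #5, #7 → 4.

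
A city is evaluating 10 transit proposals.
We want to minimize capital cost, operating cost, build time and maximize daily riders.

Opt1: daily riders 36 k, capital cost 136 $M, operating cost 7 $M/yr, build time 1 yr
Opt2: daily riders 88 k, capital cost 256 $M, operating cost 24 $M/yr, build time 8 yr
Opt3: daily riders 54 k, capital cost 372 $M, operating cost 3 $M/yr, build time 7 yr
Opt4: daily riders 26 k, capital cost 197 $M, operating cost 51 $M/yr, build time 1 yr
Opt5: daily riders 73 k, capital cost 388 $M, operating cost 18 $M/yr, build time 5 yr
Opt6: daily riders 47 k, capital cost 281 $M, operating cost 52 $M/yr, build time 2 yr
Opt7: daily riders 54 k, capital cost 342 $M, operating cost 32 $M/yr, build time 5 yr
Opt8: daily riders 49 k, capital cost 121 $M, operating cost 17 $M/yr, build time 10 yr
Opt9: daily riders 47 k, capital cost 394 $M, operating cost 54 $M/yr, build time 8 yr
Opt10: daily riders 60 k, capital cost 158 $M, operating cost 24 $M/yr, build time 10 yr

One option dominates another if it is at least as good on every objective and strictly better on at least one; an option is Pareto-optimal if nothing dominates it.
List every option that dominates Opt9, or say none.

Opt2, Opt3, Opt5, Opt6, Opt7

Opt2: daily riders 88≥47, capital cost 256≤394, operating cost 24≤54, build time 8≤8 — dominates Opt9.
Opt3: daily riders 54≥47, capital cost 372≤394, operating cost 3≤54, build time 7≤8 — dominates Opt9.
Opt5: daily riders 73≥47, capital cost 388≤394, operating cost 18≤54, build time 5≤8 — dominates Opt9.
Opt6: daily riders 47≥47, capital cost 281≤394, operating cost 52≤54, build time 2≤8 — dominates Opt9.
Opt7: daily riders 54≥47, capital cost 342≤394, operating cost 32≤54, build time 5≤8 — dominates Opt9.
Others (Opt1, Opt4, Opt8, Opt10) are each worse than Opt9 on at least one objective.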